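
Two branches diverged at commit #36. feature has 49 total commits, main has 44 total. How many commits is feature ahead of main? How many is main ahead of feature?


Common ancestor: commit #36
feature commits after divergence: 49 - 36 = 13
main commits after divergence: 44 - 36 = 8
feature is 13 commits ahead of main
main is 8 commits ahead of feature

feature ahead: 13, main ahead: 8


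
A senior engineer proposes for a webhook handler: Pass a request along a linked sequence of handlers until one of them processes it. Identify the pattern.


This matches the Chain of Responsibility pattern

Chain of Responsibility


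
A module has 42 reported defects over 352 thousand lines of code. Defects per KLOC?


Defect density = defects / KLOC
Defect density = 42 / 352
Defect density = 0.119 defects/KLOC

0.119 defects/KLOC


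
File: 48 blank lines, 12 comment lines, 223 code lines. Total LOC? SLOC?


Total LOC = blank + comment + code
Total LOC = 48 + 12 + 223 = 283
SLOC (source only) = code = 223

Total LOC: 283, SLOC: 223


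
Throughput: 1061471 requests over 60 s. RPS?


Formula: throughput = requests / seconds
throughput = 1061471 / 60
throughput = 17691.18 requests/second

17691.18 requests/second


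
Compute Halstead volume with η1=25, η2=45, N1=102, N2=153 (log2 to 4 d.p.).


Formula: V = N * log2(η), where N = N1 + N2 and η = η1 + η2
η = 25 + 45 = 70
N = 102 + 153 = 255
log2(70) ≈ 6.1293
V = 255 * 6.1293 = 1562.97

1562.97


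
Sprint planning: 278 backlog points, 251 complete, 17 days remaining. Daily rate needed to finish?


Formula: Required rate = Remaining points / Days left
Remaining = 278 - 251 = 27 points
Required rate = 27 / 17 = 1.59 points/day

1.59 points/day


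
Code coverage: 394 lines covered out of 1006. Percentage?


Coverage = covered / total * 100
Coverage = 394 / 1006 * 100
Coverage = 39.17%

39.17%


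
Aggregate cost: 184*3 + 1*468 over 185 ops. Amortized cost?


Formula: Amortized cost = Total cost / Operations
Total cost = (184 * 3) + (1 * 468)
Total cost = 552 + 468 = 1020
Amortized = 1020 / 185 = 5.5135

5.5135


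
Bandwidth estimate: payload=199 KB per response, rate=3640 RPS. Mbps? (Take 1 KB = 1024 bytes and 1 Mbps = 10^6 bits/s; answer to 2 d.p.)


Formula: Mbps = payload_bytes * RPS * 8 / 1e6
Payload per request = 199 KB = 199 * 1024 = 203776 bytes
Total bytes/sec = 203776 * 3640 = 741744640
Total bits/sec = 741744640 * 8 = 5933957120
Mbps = 5933957120 / 1e6 = 5933.96

5933.96 Mbps


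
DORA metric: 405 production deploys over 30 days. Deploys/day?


Formula: deployments per day = releases / days
= 405 / 30
= 13.5 deploys/day
(equivalently, 94.5 deploys/week)

13.5 deploys/day


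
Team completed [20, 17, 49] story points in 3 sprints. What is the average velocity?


Formula: Avg velocity = Total points / Number of sprints
Points: [20, 17, 49]
Sum = 20 + 17 + 49 = 86
Avg velocity = 86 / 3 = 28.67 points/sprint

28.67 points/sprint


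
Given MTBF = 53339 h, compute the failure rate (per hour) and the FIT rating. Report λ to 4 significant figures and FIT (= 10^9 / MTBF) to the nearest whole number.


Formula: λ = 1 / MTBF; FIT = λ × 1e9 = 1e9 / MTBF
λ = 1 / 53339 ≈ 1.875e-05 failures/hour
FIT = 1e9 / 53339 ≈ 18748 failures per 1e9 hours (nearest whole number)

λ = 1.875e-05 /h, FIT = 18748


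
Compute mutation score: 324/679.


Mutation score = killed / total * 100
Mutation score = 324 / 679 * 100
Mutation score = 47.72%

47.72%


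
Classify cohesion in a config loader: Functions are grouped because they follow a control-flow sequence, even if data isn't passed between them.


Reasoning: Grouped by order of execution within a routine, not by data flow
Type: Procedural cohesion

Procedural cohesion


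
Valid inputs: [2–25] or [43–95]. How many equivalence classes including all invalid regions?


Valid ranges: [2,25] and [43,95]
Class 1: x < 2 — invalid
Class 2: 2 ≤ x ≤ 25 — valid
Class 3: 25 < x < 43 — invalid (gap between ranges)
Class 4: 43 ≤ x ≤ 95 — valid
Class 5: x > 95 — invalid
Total equivalence classes: 5

5 equivalence classes


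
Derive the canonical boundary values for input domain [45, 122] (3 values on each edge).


Range: [45, 122]
Boundaries: just below min, min, min+1, max-1, max, just above max
Values: [44, 45, 46, 121, 122, 123]

[44, 45, 46, 121, 122, 123]


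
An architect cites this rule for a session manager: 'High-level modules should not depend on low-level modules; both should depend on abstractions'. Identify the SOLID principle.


This describes the Dependency Inversion Principle (DIP)

Dependency Inversion Principle (DIP)


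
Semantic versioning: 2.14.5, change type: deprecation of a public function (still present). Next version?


Current: 2.14.5
Change category: 'deprecation of a public function (still present)' → minor bump
SemVer rule: minor bump → increment MINOR, reset PATCH to 0 (MAJOR unchanged)
New: 2.15.0

2.15.0


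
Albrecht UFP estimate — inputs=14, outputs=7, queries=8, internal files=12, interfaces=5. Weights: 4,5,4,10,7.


UFP = EI*4 + EO*5 + EQ*4 + ILF*10 + EIF*7
UFP = 14*4 + 7*5 + 8*4 + 12*10 + 5*7
UFP = 56 + 35 + 32 + 120 + 35
UFP = 278

278


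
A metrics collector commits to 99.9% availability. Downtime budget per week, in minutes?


Formula: allowed downtime = period * (100 - SLA) / 100
Period (week) = 10080 minutes
Unavailability fraction = (100 - 99.9) / 100
Allowed downtime = 10080 * (100 - 99.9) / 100
Allowed downtime = 10.08 minutes

10.08 minutes


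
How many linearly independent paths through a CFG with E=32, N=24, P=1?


Formula: V(G) = E - N + 2P
V(G) = 32 - 24 + 2*1
V(G) = 8 + 2
V(G) = 10

10


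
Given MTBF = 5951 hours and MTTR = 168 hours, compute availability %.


Availability = MTBF / (MTBF + MTTR)
Availability = 5951 / (5951 + 168)
Availability = 5951 / 6119
Availability = 97.2545%

97.2545%


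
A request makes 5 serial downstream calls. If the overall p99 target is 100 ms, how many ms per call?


Formula: per_stage = total_budget / stages
per_stage = 100 / 5
per_stage = 20.0 ms

20.0 ms


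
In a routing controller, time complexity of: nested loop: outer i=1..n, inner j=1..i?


Reasoning: triangle: n(n+1)/2 ~ n^2/2
Complexity: O(n^2)

O(n^2)


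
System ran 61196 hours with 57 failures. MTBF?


Formula: MTBF = Total operating time / Number of failures
MTBF = 61196 / 57
MTBF = 1073.61 hours

1073.61 hours


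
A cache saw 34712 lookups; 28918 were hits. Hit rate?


Formula: hit rate = hits / (hits + misses) * 100
hit rate = 28918 / (28918 + 5794) * 100
hit rate = 28918 / 34712 * 100
hit rate = 83.31%

83.31%


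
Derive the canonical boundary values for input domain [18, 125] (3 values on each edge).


Range: [18, 125]
Boundaries: just below min, min, min+1, max-1, max, just above max
Values: [17, 18, 19, 124, 125, 126]

[17, 18, 19, 124, 125, 126]


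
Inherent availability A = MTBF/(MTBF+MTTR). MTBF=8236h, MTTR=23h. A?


Availability = MTBF / (MTBF + MTTR)
Availability = 8236 / (8236 + 23)
Availability = 8236 / 8259
Availability = 99.7215%

99.7215%


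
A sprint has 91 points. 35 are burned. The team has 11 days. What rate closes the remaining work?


Formula: Required rate = Remaining points / Days left
Remaining = 91 - 35 = 56 points
Required rate = 56 / 11 = 5.09 points/day

5.09 points/day


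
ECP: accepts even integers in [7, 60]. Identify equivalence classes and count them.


Constraint: even integers in [7, 60]
Class 1: x < 7 — out-of-range invalid
Class 2: x in [7,60] but odd — wrong type invalid
Class 3: x in [7,60] and even — valid
Class 4: x > 60 — out-of-range invalid
Total equivalence classes: 4

4 equivalence classes


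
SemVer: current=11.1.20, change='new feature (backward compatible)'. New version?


Current: 11.1.20
Change category: 'new feature (backward compatible)' → minor bump
SemVer rule: minor bump → increment MINOR, reset PATCH to 0 (MAJOR unchanged)
New: 11.2.0

11.2.0


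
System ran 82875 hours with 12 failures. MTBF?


Formula: MTBF = Total operating time / Number of failures
MTBF = 82875 / 12
MTBF = 6906.25 hours

6906.25 hours


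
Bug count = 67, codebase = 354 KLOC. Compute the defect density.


Defect density = defects / KLOC
Defect density = 67 / 354
Defect density = 0.189 defects/KLOC

0.189 defects/KLOC


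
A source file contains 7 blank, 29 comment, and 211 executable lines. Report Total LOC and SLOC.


Total LOC = blank + comment + code
Total LOC = 7 + 29 + 211 = 247
SLOC (source only) = code = 211

Total LOC: 247, SLOC: 211


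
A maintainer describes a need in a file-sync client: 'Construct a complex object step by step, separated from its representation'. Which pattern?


This matches the Builder pattern

Builder


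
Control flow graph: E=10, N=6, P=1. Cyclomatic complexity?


Formula: V(G) = E - N + 2P
V(G) = 10 - 6 + 2*1
V(G) = 4 + 2
V(G) = 6

6


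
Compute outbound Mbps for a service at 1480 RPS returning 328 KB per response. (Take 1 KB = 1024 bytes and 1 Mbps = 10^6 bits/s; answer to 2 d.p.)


Formula: Mbps = payload_bytes * RPS * 8 / 1e6
Payload per request = 328 KB = 328 * 1024 = 335872 bytes
Total bytes/sec = 335872 * 1480 = 497090560
Total bits/sec = 497090560 * 8 = 3976724480
Mbps = 3976724480 / 1e6 = 3976.72

3976.72 Mbps


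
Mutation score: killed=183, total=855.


Mutation score = killed / total * 100
Mutation score = 183 / 855 * 100
Mutation score = 21.4%

21.4%


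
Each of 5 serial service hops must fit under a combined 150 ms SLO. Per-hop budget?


Formula: per_stage = total_budget / stages
per_stage = 150 / 5
per_stage = 30.0 ms

30.0 ms


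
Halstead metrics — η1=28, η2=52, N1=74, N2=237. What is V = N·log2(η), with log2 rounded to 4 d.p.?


Formula: V = N * log2(η), where N = N1 + N2 and η = η1 + η2
η = 28 + 52 = 80
N = 74 + 237 = 311
log2(80) ≈ 6.3219
V = 311 * 6.3219 = 1966.11

1966.11


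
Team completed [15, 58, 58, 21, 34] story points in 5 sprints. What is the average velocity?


Formula: Avg velocity = Total points / Number of sprints
Points: [15, 58, 58, 21, 34]
Sum = 15 + 58 + 58 + 21 + 34 = 186
Avg velocity = 186 / 5 = 37.2 points/sprint

37.2 points/sprint


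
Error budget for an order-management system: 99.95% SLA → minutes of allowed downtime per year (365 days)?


Formula: allowed downtime = period * (100 - SLA) / 100
Period (year (365 days)) = 525600 minutes
Unavailability fraction = (100 - 99.95) / 100
Allowed downtime = 525600 * (100 - 99.95) / 100
Allowed downtime = 262.8 minutes

262.8 minutes


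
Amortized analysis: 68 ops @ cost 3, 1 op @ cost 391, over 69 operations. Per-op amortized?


Formula: Amortized cost = Total cost / Operations
Total cost = (68 * 3) + (1 * 391)
Total cost = 204 + 391 = 595
Amortized = 595 / 69 = 8.6232

8.6232


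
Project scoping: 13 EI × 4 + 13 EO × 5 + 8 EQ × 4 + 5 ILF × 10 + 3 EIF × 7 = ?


UFP = EI*4 + EO*5 + EQ*4 + ILF*10 + EIF*7
UFP = 13*4 + 13*5 + 8*4 + 5*10 + 3*7
UFP = 52 + 65 + 32 + 50 + 21
UFP = 220

220


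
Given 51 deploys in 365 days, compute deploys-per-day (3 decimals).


Formula: deployments per day = releases / days
= 51 / 365
= 0.14 deploys/day
(equivalently, 0.98 deploys/week)

0.14 deploys/day


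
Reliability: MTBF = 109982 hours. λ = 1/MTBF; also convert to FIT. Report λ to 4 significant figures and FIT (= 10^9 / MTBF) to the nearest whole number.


Formula: λ = 1 / MTBF; FIT = λ × 1e9 = 1e9 / MTBF
λ = 1 / 109982 ≈ 9.092e-06 failures/hour
FIT = 1e9 / 109982 ≈ 9092 failures per 1e9 hours (nearest whole number)

λ = 9.092e-06 /h, FIT = 9092


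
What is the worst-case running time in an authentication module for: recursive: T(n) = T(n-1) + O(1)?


Reasoning: linear recursion with constant work per frame
Complexity: O(n)

O(n)


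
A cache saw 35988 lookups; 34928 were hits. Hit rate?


Formula: hit rate = hits / (hits + misses) * 100
hit rate = 34928 / (34928 + 1060) * 100
hit rate = 34928 / 35988 * 100
hit rate = 97.05%

97.05%


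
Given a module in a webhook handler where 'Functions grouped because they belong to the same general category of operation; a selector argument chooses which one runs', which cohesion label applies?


Reasoning: Grouped by category of activity, not by data or sequence
Type: Logical cohesion

Logical cohesion


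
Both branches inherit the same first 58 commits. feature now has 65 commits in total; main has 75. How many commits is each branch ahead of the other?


Common ancestor: commit #58
feature commits after divergence: 65 - 58 = 7
main commits after divergence: 75 - 58 = 17
feature is 7 commits ahead of main
main is 17 commits ahead of feature

feature ahead: 7, main ahead: 17


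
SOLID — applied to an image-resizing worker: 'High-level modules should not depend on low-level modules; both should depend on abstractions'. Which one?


This describes the Dependency Inversion Principle (DIP)

Dependency Inversion Principle (DIP)


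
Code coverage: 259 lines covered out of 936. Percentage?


Coverage = covered / total * 100
Coverage = 259 / 936 * 100
Coverage = 27.67%

27.67%


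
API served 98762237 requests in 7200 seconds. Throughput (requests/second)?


Formula: throughput = requests / seconds
throughput = 98762237 / 7200
throughput = 13716.98 requests/second

13716.98 requests/second


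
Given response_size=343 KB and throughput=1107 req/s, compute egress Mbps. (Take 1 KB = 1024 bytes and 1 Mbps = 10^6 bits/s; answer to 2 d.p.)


Formula: Mbps = payload_bytes * RPS * 8 / 1e6
Payload per request = 343 KB = 343 * 1024 = 351232 bytes
Total bytes/sec = 351232 * 1107 = 388813824
Total bits/sec = 388813824 * 8 = 3110510592
Mbps = 3110510592 / 1e6 = 3110.51

3110.51 Mbps


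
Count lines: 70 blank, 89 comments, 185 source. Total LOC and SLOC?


Total LOC = blank + comment + code
Total LOC = 70 + 89 + 185 = 344
SLOC (source only) = code = 185

Total LOC: 344, SLOC: 185


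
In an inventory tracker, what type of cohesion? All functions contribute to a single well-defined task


Reasoning: Best: single purpose
Type: Functional cohesion

Functional cohesion


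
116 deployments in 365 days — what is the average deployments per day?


Formula: deployments per day = releases / days
= 116 / 365
= 0.318 deploys/day
(equivalently, 2.22 deploys/week)

0.318 deploys/day


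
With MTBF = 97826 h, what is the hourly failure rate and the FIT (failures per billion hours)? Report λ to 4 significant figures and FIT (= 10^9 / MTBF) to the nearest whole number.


Formula: λ = 1 / MTBF; FIT = λ × 1e9 = 1e9 / MTBF
λ = 1 / 97826 ≈ 1.022e-05 failures/hour
FIT = 1e9 / 97826 ≈ 10222 failures per 1e9 hours (nearest whole number)

λ = 1.022e-05 /h, FIT = 10222


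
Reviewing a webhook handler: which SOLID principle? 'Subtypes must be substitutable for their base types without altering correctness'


This describes the Liskov Substitution Principle (LSP)

Liskov Substitution Principle (LSP)


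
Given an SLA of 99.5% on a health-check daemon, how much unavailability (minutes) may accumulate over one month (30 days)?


Formula: allowed downtime = period * (100 - SLA) / 100
Period (month (30 days)) = 43200 minutes
Unavailability fraction = (100 - 99.5) / 100
Allowed downtime = 43200 * (100 - 99.5) / 100
Allowed downtime = 216.0 minutes

216.0 minutes


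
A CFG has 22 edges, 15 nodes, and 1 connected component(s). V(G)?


Formula: V(G) = E - N + 2P
V(G) = 22 - 15 + 2*1
V(G) = 7 + 2
V(G) = 9

9


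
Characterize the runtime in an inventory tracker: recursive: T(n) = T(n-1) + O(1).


Reasoning: linear recursion with constant work per frame
Complexity: O(n)

O(n)


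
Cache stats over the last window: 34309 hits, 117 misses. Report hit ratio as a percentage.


Formula: hit rate = hits / (hits + misses) * 100
hit rate = 34309 / (34309 + 117) * 100
hit rate = 34309 / 34426 * 100
hit rate = 99.66%

99.66%


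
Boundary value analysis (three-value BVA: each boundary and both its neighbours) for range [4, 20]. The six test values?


Range: [4, 20]
Boundaries: just below min, min, min+1, max-1, max, just above max
Values: [3, 4, 5, 19, 20, 21]

[3, 4, 5, 19, 20, 21]


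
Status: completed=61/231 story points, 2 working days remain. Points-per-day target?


Formula: Required rate = Remaining points / Days left
Remaining = 231 - 61 = 170 points
Required rate = 170 / 2 = 85.0 points/day

85.0 points/day


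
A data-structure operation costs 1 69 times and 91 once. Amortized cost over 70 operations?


Formula: Amortized cost = Total cost / Operations
Total cost = (69 * 1) + (1 * 91)
Total cost = 69 + 91 = 160
Amortized = 160 / 70 = 2.2857

2.2857


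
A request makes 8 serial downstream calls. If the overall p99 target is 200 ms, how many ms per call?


Formula: per_stage = total_budget / stages
per_stage = 200 / 8
per_stage = 25.0 ms

25.0 ms


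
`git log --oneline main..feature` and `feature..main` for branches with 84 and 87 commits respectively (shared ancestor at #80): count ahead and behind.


Common ancestor: commit #80
feature commits after divergence: 84 - 80 = 4
main commits after divergence: 87 - 80 = 7
feature is 4 commits ahead of main
main is 7 commits ahead of feature

feature ahead: 4, main ahead: 7


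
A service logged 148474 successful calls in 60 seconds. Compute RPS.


Formula: throughput = requests / seconds
throughput = 148474 / 60
throughput = 2474.57 requests/second

2474.57 requests/second


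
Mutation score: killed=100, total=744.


Mutation score = killed / total * 100
Mutation score = 100 / 744 * 100
Mutation score = 13.44%

13.44%


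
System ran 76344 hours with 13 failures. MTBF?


Formula: MTBF = Total operating time / Number of failures
MTBF = 76344 / 13
MTBF = 5872.62 hours

5872.62 hours


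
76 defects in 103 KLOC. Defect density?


Defect density = defects / KLOC
Defect density = 76 / 103
Defect density = 0.738 defects/KLOC

0.738 defects/KLOC


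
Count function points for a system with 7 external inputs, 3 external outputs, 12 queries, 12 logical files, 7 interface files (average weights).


UFP = EI*4 + EO*5 + EQ*4 + ILF*10 + EIF*7
UFP = 7*4 + 3*5 + 12*4 + 12*10 + 7*7
UFP = 28 + 15 + 48 + 120 + 49
UFP = 260

260


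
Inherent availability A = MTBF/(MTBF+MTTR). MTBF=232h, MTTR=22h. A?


Availability = MTBF / (MTBF + MTTR)
Availability = 232 / (232 + 22)
Availability = 232 / 254
Availability = 91.3386%

91.3386%


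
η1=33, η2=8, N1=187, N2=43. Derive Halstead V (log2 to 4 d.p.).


Formula: V = N * log2(η), where N = N1 + N2 and η = η1 + η2
η = 33 + 8 = 41
N = 187 + 43 = 230
log2(41) ≈ 5.3576
V = 230 * 5.3576 = 1232.25

1232.25


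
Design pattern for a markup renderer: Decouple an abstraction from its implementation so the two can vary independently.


This matches the Bridge pattern

Bridge


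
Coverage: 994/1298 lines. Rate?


Coverage = covered / total * 100
Coverage = 994 / 1298 * 100
Coverage = 76.58%

76.58%


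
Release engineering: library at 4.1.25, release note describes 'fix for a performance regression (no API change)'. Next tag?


Current: 4.1.25
Change category: 'fix for a performance regression (no API change)' → patch bump
SemVer rule: patch bump → increment PATCH (MAJOR and MINOR unchanged)
New: 4.1.26

4.1.26


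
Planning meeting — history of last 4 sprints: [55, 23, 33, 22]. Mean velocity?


Formula: Avg velocity = Total points / Number of sprints
Points: [55, 23, 33, 22]
Sum = 55 + 23 + 33 + 22 = 133
Avg velocity = 133 / 4 = 33.25 points/sprint

33.25 points/sprint


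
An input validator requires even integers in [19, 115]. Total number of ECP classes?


Constraint: even integers in [19, 115]
Class 1: x < 19 — out-of-range invalid
Class 2: x in [19,115] but odd — wrong type invalid
Class 3: x in [19,115] and even — valid
Class 4: x > 115 — out-of-range invalid
Total equivalence classes: 4

4 equivalence classes


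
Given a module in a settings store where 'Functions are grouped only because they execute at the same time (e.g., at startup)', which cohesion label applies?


Reasoning: Related by timing only
Type: Temporal cohesion

Temporal cohesion


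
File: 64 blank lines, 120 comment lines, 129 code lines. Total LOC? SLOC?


Total LOC = blank + comment + code
Total LOC = 64 + 120 + 129 = 313
SLOC (source only) = code = 129

Total LOC: 313, SLOC: 129


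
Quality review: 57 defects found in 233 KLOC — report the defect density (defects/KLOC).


Defect density = defects / KLOC
Defect density = 57 / 233
Defect density = 0.245 defects/KLOC

0.245 defects/KLOC


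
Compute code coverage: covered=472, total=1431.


Coverage = covered / total * 100
Coverage = 472 / 1431 * 100
Coverage = 32.98%

32.98%


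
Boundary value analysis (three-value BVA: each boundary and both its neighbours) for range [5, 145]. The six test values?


Range: [5, 145]
Boundaries: just below min, min, min+1, max-1, max, just above max
Values: [4, 5, 6, 144, 145, 146]

[4, 5, 6, 144, 145, 146]


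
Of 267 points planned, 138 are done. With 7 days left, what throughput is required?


Formula: Required rate = Remaining points / Days left
Remaining = 267 - 138 = 129 points
Required rate = 129 / 7 = 18.43 points/day

18.43 points/day


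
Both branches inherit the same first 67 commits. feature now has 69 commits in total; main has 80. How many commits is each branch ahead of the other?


Common ancestor: commit #67
feature commits after divergence: 69 - 67 = 2
main commits after divergence: 80 - 67 = 13
feature is 2 commits ahead of main
main is 13 commits ahead of feature

feature ahead: 2, main ahead: 13


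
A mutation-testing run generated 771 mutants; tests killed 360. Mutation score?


Mutation score = killed / total * 100
Mutation score = 360 / 771 * 100
Mutation score = 46.69%

46.69%


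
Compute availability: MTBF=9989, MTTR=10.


Availability = MTBF / (MTBF + MTTR)
Availability = 9989 / (9989 + 10)
Availability = 9989 / 9999
Availability = 99.9%

99.9%


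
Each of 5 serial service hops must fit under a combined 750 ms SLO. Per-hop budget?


Formula: per_stage = total_budget / stages
per_stage = 750 / 5
per_stage = 150.0 ms

150.0 ms


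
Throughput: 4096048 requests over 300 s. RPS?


Formula: throughput = requests / seconds
throughput = 4096048 / 300
throughput = 13653.49 requests/second

13653.49 requests/second


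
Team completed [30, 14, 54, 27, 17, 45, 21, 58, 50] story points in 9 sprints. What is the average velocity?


Formula: Avg velocity = Total points / Number of sprints
Points: [30, 14, 54, 27, 17, 45, 21, 58, 50]
Sum = 30 + 14 + 54 + 27 + 17 + 45 + 21 + 58 + 50 = 316
Avg velocity = 316 / 9 = 35.11 points/sprint

35.11 points/sprint


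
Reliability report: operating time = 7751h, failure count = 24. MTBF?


Formula: MTBF = Total operating time / Number of failures
MTBF = 7751 / 24
MTBF = 322.96 hours

322.96 hours


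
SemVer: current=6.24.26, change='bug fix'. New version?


Current: 6.24.26
Change category: 'bug fix' → patch bump
SemVer rule: patch bump → increment PATCH (MAJOR and MINOR unchanged)
New: 6.24.27

6.24.27


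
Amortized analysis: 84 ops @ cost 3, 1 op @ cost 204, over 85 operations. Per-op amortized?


Formula: Amortized cost = Total cost / Operations
Total cost = (84 * 3) + (1 * 204)
Total cost = 252 + 204 = 456
Amortized = 456 / 85 = 5.3647

5.3647


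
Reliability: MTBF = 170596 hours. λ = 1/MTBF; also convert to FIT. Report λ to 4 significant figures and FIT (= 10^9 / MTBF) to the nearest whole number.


Formula: λ = 1 / MTBF; FIT = λ × 1e9 = 1e9 / MTBF
λ = 1 / 170596 ≈ 5.862e-06 failures/hour
FIT = 1e9 / 170596 ≈ 5862 failures per 1e9 hours (nearest whole number)

λ = 5.862e-06 /h, FIT = 5862


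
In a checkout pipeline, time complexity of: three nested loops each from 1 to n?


Reasoning: three levels of nesting over n
Complexity: O(n^3)

O(n^3)


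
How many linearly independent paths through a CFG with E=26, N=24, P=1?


Formula: V(G) = E - N + 2P
V(G) = 26 - 24 + 2*1
V(G) = 2 + 2
V(G) = 4

4


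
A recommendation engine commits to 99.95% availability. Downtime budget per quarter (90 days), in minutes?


Formula: allowed downtime = period * (100 - SLA) / 100
Period (quarter (90 days)) = 129600 minutes
Unavailability fraction = (100 - 99.95) / 100
Allowed downtime = 129600 * (100 - 99.95) / 100
Allowed downtime = 64.8 minutes

64.8 minutes


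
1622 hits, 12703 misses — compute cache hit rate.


Formula: hit rate = hits / (hits + misses) * 100
hit rate = 1622 / (1622 + 12703) * 100
hit rate = 1622 / 14325 * 100
hit rate = 11.32%

11.32%


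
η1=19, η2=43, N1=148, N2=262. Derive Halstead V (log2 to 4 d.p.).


Formula: V = N * log2(η), where N = N1 + N2 and η = η1 + η2
η = 19 + 43 = 62
N = 148 + 262 = 410
log2(62) ≈ 5.9542
V = 410 * 5.9542 = 2441.22

2441.22


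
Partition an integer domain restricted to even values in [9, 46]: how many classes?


Constraint: even integers in [9, 46]
Class 1: x < 9 — out-of-range invalid
Class 2: x in [9,46] but odd — wrong type invalid
Class 3: x in [9,46] and even — valid
Class 4: x > 46 — out-of-range invalid
Total equivalence classes: 4

4 equivalence classes


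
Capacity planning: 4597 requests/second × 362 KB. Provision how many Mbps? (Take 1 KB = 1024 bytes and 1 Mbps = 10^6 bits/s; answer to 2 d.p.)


Formula: Mbps = payload_bytes * RPS * 8 / 1e6
Payload per request = 362 KB = 362 * 1024 = 370688 bytes
Total bytes/sec = 370688 * 4597 = 1704052736
Total bits/sec = 1704052736 * 8 = 13632421888
Mbps = 13632421888 / 1e6 = 13632.42

13632.42 Mbps


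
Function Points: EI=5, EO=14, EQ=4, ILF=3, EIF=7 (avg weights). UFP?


UFP = EI*4 + EO*5 + EQ*4 + ILF*10 + EIF*7
UFP = 5*4 + 14*5 + 4*4 + 3*10 + 7*7
UFP = 20 + 70 + 16 + 30 + 49
UFP = 185

185


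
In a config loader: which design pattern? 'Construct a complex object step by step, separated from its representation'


This matches the Builder pattern

Builder


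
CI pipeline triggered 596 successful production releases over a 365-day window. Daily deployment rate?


Formula: deployments per day = releases / days
= 596 / 365
= 1.633 deploys/day
(equivalently, 11.43 deploys/week)

1.633 deploys/day


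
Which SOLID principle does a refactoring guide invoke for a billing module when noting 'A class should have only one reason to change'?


This describes the Single Responsibility Principle (SRP)

Single Responsibility Principle (SRP)


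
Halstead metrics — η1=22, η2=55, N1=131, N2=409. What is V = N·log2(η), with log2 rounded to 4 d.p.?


Formula: V = N * log2(η), where N = N1 + N2 and η = η1 + η2
η = 22 + 55 = 77
N = 131 + 409 = 540
log2(77) ≈ 6.2668
V = 540 * 6.2668 = 3384.07

3384.07


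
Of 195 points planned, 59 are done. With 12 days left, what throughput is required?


Formula: Required rate = Remaining points / Days left
Remaining = 195 - 59 = 136 points
Required rate = 136 / 12 = 11.33 points/day

11.33 points/day


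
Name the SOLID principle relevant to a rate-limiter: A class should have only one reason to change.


This describes the Single Responsibility Principle (SRP)

Single Responsibility Principle (SRP)


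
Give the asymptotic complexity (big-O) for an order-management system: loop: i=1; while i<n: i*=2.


Reasoning: i doubles each step so iterations are log2(n)
Complexity: O(log n)

O(log n)


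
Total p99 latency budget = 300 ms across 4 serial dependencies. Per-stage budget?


Formula: per_stage = total_budget / stages
per_stage = 300 / 4
per_stage = 75.0 ms

75.0 ms


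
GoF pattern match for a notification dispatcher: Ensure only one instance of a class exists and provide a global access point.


This matches the Singleton pattern

Singleton


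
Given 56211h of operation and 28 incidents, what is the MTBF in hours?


Formula: MTBF = Total operating time / Number of failures
MTBF = 56211 / 28
MTBF = 2007.54 hours

2007.54 hours


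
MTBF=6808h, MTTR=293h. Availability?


Availability = MTBF / (MTBF + MTTR)
Availability = 6808 / (6808 + 293)
Availability = 6808 / 7101
Availability = 95.8738%

95.8738%


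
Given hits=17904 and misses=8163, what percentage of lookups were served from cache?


Formula: hit rate = hits / (hits + misses) * 100
hit rate = 17904 / (17904 + 8163) * 100
hit rate = 17904 / 26067 * 100
hit rate = 68.68%

68.68%


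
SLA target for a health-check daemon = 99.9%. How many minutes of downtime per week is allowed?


Formula: allowed downtime = period * (100 - SLA) / 100
Period (week) = 10080 minutes
Unavailability fraction = (100 - 99.9) / 100
Allowed downtime = 10080 * (100 - 99.9) / 100
Allowed downtime = 10.08 minutes

10.08 minutes


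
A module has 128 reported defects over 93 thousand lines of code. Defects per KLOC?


Defect density = defects / KLOC
Defect density = 128 / 93
Defect density = 1.376 defects/KLOC

1.376 defects/KLOC


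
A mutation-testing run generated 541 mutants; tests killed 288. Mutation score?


Mutation score = killed / total * 100
Mutation score = 288 / 541 * 100
Mutation score = 53.23%

53.23%


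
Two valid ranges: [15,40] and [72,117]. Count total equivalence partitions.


Valid ranges: [15,40] and [72,117]
Class 1: x < 15 — invalid
Class 2: 15 ≤ x ≤ 40 — valid
Class 3: 40 < x < 72 — invalid (gap between ranges)
Class 4: 72 ≤ x ≤ 117 — valid
Class 5: x > 117 — invalid
Total equivalence classes: 5

5 equivalence classes


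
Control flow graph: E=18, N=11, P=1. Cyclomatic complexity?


Formula: V(G) = E - N + 2P
V(G) = 18 - 11 + 2*1
V(G) = 7 + 2
V(G) = 9

9


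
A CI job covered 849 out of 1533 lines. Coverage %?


Coverage = covered / total * 100
Coverage = 849 / 1533 * 100
Coverage = 55.38%

55.38%


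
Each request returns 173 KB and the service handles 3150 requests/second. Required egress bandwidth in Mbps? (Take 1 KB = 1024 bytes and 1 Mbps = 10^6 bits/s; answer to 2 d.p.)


Formula: Mbps = payload_bytes * RPS * 8 / 1e6
Payload per request = 173 KB = 173 * 1024 = 177152 bytes
Total bytes/sec = 177152 * 3150 = 558028800
Total bits/sec = 558028800 * 8 = 4464230400
Mbps = 4464230400 / 1e6 = 4464.23

4464.23 Mbps


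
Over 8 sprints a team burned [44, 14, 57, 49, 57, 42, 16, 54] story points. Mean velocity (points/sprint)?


Formula: Avg velocity = Total points / Number of sprints
Points: [44, 14, 57, 49, 57, 42, 16, 54]
Sum = 44 + 14 + 57 + 49 + 57 + 42 + 16 + 54 = 333
Avg velocity = 333 / 8 = 41.63 points/sprint

41.63 points/sprint


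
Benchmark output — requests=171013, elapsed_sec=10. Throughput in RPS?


Formula: throughput = requests / seconds
throughput = 171013 / 10
throughput = 17101.3 requests/second

17101.3 requests/second


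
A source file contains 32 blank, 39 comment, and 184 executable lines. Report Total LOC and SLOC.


Total LOC = blank + comment + code
Total LOC = 32 + 39 + 184 = 255
SLOC (source only) = code = 184

Total LOC: 255, SLOC: 184


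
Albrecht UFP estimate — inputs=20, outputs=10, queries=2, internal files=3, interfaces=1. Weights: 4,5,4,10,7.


UFP = EI*4 + EO*5 + EQ*4 + ILF*10 + EIF*7
UFP = 20*4 + 10*5 + 2*4 + 3*10 + 1*7
UFP = 80 + 50 + 8 + 30 + 7
UFP = 175

175


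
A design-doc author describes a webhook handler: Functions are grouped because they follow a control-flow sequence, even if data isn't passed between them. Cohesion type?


Reasoning: Grouped by order of execution within a routine, not by data flow
Type: Procedural cohesion

Procedural cohesion


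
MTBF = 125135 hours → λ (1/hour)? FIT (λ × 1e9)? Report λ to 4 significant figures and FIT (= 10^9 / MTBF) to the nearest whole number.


Formula: λ = 1 / MTBF; FIT = λ × 1e9 = 1e9 / MTBF
λ = 1 / 125135 ≈ 7.991e-06 failures/hour
FIT = 1e9 / 125135 ≈ 7991 failures per 1e9 hours (nearest whole number)

λ = 7.991e-06 /h, FIT = 7991


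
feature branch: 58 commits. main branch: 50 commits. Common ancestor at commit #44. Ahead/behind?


Common ancestor: commit #44
feature commits after divergence: 58 - 44 = 14
main commits after divergence: 50 - 44 = 6
feature is 14 commits ahead of main
main is 6 commits ahead of feature

feature ahead: 14, main ahead: 6


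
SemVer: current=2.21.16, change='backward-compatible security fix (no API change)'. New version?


Current: 2.21.16
Change category: 'backward-compatible security fix (no API change)' → patch bump
SemVer rule: patch bump → increment PATCH (MAJOR and MINOR unchanged)
New: 2.21.17

2.21.17


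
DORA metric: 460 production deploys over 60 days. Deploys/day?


Formula: deployments per day = releases / days
= 460 / 60
= 7.667 deploys/day
(equivalently, 53.67 deploys/week)

7.667 deploys/day


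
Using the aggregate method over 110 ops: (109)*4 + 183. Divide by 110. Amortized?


Formula: Amortized cost = Total cost / Operations
Total cost = (109 * 4) + (1 * 183)
Total cost = 436 + 183 = 619
Amortized = 619 / 110 = 5.6273

5.6273


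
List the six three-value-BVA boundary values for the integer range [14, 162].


Range: [14, 162]
Boundaries: just below min, min, min+1, max-1, max, just above max
Values: [13, 14, 15, 161, 162, 163]

[13, 14, 15, 161, 162, 163]


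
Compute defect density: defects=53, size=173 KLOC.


Defect density = defects / KLOC
Defect density = 53 / 173
Defect density = 0.306 defects/KLOC

0.306 defects/KLOC


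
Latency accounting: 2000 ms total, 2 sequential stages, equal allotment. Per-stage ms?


Formula: per_stage = total_budget / stages
per_stage = 2000 / 2
per_stage = 1000.0 ms

1000.0 ms


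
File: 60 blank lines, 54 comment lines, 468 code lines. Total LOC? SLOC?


Total LOC = blank + comment + code
Total LOC = 60 + 54 + 468 = 582
SLOC (source only) = code = 468

Total LOC: 582, SLOC: 468


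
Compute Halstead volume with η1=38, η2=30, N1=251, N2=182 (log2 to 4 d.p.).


Formula: V = N * log2(η), where N = N1 + N2 and η = η1 + η2
η = 38 + 30 = 68
N = 251 + 182 = 433
log2(68) ≈ 6.0875
V = 433 * 6.0875 = 2635.89

2635.89


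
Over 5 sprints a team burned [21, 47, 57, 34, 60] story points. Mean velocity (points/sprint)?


Formula: Avg velocity = Total points / Number of sprints
Points: [21, 47, 57, 34, 60]
Sum = 21 + 47 + 57 + 34 + 60 = 219
Avg velocity = 219 / 5 = 43.8 points/sprint

43.8 points/sprint


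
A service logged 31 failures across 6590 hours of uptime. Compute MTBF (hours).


Formula: MTBF = Total operating time / Number of failures
MTBF = 6590 / 31
MTBF = 212.58 hours

212.58 hours


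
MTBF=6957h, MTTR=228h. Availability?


Availability = MTBF / (MTBF + MTTR)
Availability = 6957 / (6957 + 228)
Availability = 6957 / 7185
Availability = 96.8267%

96.8267%


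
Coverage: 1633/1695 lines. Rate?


Coverage = covered / total * 100
Coverage = 1633 / 1695 * 100
Coverage = 96.34%

96.34%


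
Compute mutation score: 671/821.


Mutation score = killed / total * 100
Mutation score = 671 / 821 * 100
Mutation score = 81.73%

81.73%


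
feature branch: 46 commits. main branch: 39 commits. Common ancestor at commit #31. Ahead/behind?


Common ancestor: commit #31
feature commits after divergence: 46 - 31 = 15
main commits after divergence: 39 - 31 = 8
feature is 15 commits ahead of main
main is 8 commits ahead of feature

feature ahead: 15, main ahead: 8


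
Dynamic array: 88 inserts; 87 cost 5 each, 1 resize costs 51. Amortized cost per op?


Formula: Amortized cost = Total cost / Operations
Total cost = (87 * 5) + (1 * 51)
Total cost = 435 + 51 = 486
Amortized = 486 / 88 = 5.5227

5.5227


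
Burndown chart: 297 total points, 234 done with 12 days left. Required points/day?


Formula: Required rate = Remaining points / Days left
Remaining = 297 - 234 = 63 points
Required rate = 63 / 12 = 5.25 points/day

5.25 points/day


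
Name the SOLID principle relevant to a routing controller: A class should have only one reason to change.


This describes the Single Responsibility Principle (SRP)

Single Responsibility Principle (SRP)


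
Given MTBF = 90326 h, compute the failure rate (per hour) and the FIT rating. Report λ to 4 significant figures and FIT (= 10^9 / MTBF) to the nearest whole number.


Formula: λ = 1 / MTBF; FIT = λ × 1e9 = 1e9 / MTBF
λ = 1 / 90326 ≈ 1.107e-05 failures/hour
FIT = 1e9 / 90326 ≈ 11071 failures per 1e9 hours (nearest whole number)

λ = 1.107e-05 /h, FIT = 11071


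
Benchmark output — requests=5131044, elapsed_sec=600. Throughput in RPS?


Formula: throughput = requests / seconds
throughput = 5131044 / 600
throughput = 8551.74 requests/second

8551.74 requests/second


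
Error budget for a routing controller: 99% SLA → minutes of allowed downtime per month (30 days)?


Formula: allowed downtime = period * (100 - SLA) / 100
Period (month (30 days)) = 43200 minutes
Unavailability fraction = (100 - 99.0) / 100
Allowed downtime = 43200 * (100 - 99.0) / 100
Allowed downtime = 432.0 minutes

432.0 minutes


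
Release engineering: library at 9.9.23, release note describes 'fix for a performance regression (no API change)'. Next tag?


Current: 9.9.23
Change category: 'fix for a performance regression (no API change)' → patch bump
SemVer rule: patch bump → increment PATCH (MAJOR and MINOR unchanged)
New: 9.9.24

9.9.24


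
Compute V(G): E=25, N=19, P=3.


Formula: V(G) = E - N + 2P
V(G) = 25 - 19 + 2*3
V(G) = 6 + 6
V(G) = 12

12


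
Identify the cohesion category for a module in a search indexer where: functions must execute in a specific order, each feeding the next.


Reasoning: Output of one is input to next
Type: Sequential cohesion

Sequential cohesion


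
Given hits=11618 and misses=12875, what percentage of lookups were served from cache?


Formula: hit rate = hits / (hits + misses) * 100
hit rate = 11618 / (11618 + 12875) * 100
hit rate = 11618 / 24493 * 100
hit rate = 47.43%

47.43%


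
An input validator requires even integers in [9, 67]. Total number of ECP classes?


Constraint: even integers in [9, 67]
Class 1: x < 9 — out-of-range invalid
Class 2: x in [9,67] but odd — wrong type invalid
Class 3: x in [9,67] and even — valid
Class 4: x > 67 — out-of-range invalid
Total equivalence classes: 4

4 equivalence classes


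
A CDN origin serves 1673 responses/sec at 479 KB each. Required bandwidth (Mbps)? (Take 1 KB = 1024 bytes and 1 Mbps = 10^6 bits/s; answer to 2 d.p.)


Formula: Mbps = payload_bytes * RPS * 8 / 1e6
Payload per request = 479 KB = 479 * 1024 = 490496 bytes
Total bytes/sec = 490496 * 1673 = 820599808
Total bits/sec = 820599808 * 8 = 6564798464
Mbps = 6564798464 / 1e6 = 6564.8

6564.8 Mbps


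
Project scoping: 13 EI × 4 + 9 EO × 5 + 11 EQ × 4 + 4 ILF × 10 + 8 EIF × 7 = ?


UFP = EI*4 + EO*5 + EQ*4 + ILF*10 + EIF*7
UFP = 13*4 + 9*5 + 11*4 + 4*10 + 8*7
UFP = 52 + 45 + 44 + 40 + 56
UFP = 237

237


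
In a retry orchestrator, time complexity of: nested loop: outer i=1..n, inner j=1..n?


Reasoning: n iterations times n iterations
Complexity: O(n^2)

O(n^2)


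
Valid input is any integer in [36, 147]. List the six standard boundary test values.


Range: [36, 147]
Boundaries: just below min, min, min+1, max-1, max, just above max
Values: [35, 36, 37, 146, 147, 148]

[35, 36, 37, 146, 147, 148]


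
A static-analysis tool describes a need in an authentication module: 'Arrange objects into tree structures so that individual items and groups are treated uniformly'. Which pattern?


This matches the Composite pattern

Composite
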